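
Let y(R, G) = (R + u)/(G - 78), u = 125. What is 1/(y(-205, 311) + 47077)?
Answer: 233/10968861 ≈ 2.1242e-5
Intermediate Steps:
y(R, G) = (125 + R)/(-78 + G) (y(R, G) = (R + 125)/(G - 78) = (125 + R)/(-78 + G))
1/(y(-205, 311) + 47077) = 1/((125 - 205)/(-78 + 311) + 47077) = 1/(-80/233 + 47077) = 1/(10968861/233) = 233/10968861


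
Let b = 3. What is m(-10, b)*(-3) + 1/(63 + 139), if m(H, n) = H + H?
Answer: 12121/202 ≈ 60.005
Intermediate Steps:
m(H, n) = 2*H
m(-10, b)*(-3) + 1/(63 + 139) = (2*(-10))*(-3) + 1/(63 + 139) = -20*(-3) + 1/202 = 60 + 1/202 = 12121/202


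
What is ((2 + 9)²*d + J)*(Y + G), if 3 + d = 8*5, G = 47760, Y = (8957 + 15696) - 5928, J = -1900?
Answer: 171331845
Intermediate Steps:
Y = 18725 (Y = 24653 - 5928 = 18725)
d = 37 (d = -3 + 8*5 = -3 + 40 = 37)
((2 + 9)²*d + J)*(Y + G) = ((2 + 9)²*37 - 1900)*(18725 + 47760) = (11²*37 - 1900)*66485 = (121*37 - 1900)*66485 = (4477 - 1900)*66485 = 2577*66485 = 171331845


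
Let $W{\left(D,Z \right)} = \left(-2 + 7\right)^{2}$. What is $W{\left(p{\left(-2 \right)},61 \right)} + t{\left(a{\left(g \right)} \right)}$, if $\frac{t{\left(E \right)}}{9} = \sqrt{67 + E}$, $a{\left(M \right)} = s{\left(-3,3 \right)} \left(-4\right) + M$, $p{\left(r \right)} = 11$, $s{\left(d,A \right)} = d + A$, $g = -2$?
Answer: $25 + 9 \sqrt{65} \approx 97.56$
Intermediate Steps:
$s{\left(d,A \right)} = A + d$
$W{\left(D,Z \right)} = 25$ ($W{\left(D,Z \right)} = 5^{2} = 25$)
$a{\left(M \right)} = M$ ($a{\left(M \right)} = \left(3 - 3\right) \left(-4\right) + M = 0 \left(-4\right) + M = 0 + M = M$)
$t{\left(E \right)} = 9 \sqrt{67 + E}$
$W{\left(p{\left(-2 \right)},61 \right)} + t{\left(a{\left(g \right)} \right)} = 25 + 9 \sqrt{67 - 2} = 25 + 9 \sqrt{65}$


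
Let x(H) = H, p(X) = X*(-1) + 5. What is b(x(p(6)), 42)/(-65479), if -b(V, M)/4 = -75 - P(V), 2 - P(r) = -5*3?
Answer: -368/65479 ≈ -0.0056201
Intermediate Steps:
p(X) = 5 - X (p(X) = -X + 5 = 5 - X)
P(r) = 17 (P(r) = 2 - (-5)*3 = 2 - 1*(-15) = 2 + 15 = 17)
b(V, M) = 368 (b(V, M) = -4*(-75 - 1*17) = -4*(-75 - 17) = -4*(-92) = 368)
b(x(p(6)), 42)/(-65479) = 368/(-65479) = 368*(-1/65479) = -368/65479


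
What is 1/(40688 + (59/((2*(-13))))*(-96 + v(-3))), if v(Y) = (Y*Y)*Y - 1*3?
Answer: 13/532661 ≈ 2.4406e-5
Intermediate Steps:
v(Y) = -3 + Y**3 (v(Y) = Y**2*Y - 3 = Y**3 - 3 = -3 + Y**3)
1/(40688 + (59/((2*(-13))))*(-96 + v(-3))) = 1/(40688 + (59/((2*(-13))))*(-96 + (-3 + (-3)**3))) = 1/(40688 + (59/(-26))*(-96 + (-3 - 27))) = 1/(40688 + (59*(-1/26))*(-96 - 30)) = 1/(40688 - 59/26*(-126)) = 1/(40688 + 3717/13) = 1/(532661/13) = 13/532661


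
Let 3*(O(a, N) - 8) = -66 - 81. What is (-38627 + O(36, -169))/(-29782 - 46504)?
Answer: 2762/5449 ≈ 0.50688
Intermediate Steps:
O(a, N) = -41 (O(a, N) = 8 + (-66 - 81)/3 = 8 + (⅓)*(-147) = 8 - 49 = -41)
(-38627 + O(36, -169))/(-29782 - 46504) = (-38627 - 41)/(-29782 - 46504) = -38668/(-76286) = -38668*(-1/76286) = 2762/5449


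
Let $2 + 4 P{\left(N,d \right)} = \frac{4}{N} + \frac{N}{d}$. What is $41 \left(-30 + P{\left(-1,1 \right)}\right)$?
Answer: $- \frac{5207}{4} \approx -1301.8$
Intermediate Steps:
$P{\left(N,d \right)} = - \frac{1}{2} + \frac{1}{N} + \frac{N}{4 d}$ ($P{\left(N,d \right)} = - \frac{1}{2} + \frac{\frac{4}{N} + \frac{N}{d}}{4} = - \frac{1}{2} + \left(\frac{1}{N} + \frac{N}{4 d}\right) = - \frac{1}{2} + \frac{1}{N} + \frac{N}{4 d}$)
$41 \left(-30 + P{\left(-1,1 \right)}\right) = 41 \left(-30 + \left(- \frac{1}{2} + \frac{1}{-1} + \frac{1}{4} \left(-1\right) 1^{-1}\right)\right) = 41 \left(-30 - \left(\frac{3}{2} + \frac{1}{4}\right)\right) = 41 \left(-30 - \frac{7}{4}\right) = 41 \left(- \frac{127}{4}\right) = - \frac{5207}{4}$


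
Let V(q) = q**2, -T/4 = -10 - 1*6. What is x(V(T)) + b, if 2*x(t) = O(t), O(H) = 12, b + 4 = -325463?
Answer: -325461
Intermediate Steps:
b = -325467 (b = -4 - 325463 = -325467)
T = 64 (T = -4*(-10 - 1*6) = -4*(-10 - 6) = -4*(-16) = 64)
x(t) = 6 (x(t) = (1/2)*12 = 6)
x(V(T)) + b = 6 - 325467 = -325461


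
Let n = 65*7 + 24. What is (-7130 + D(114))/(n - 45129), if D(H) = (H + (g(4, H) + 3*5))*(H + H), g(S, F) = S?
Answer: -11597/22325 ≈ -0.51946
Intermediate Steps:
D(H) = 2*H*(19 + H) (D(H) = (H + (4 + 3*5))*(H + H) = (H + (4 + 15))*(2*H) = (H + 19)*(2*H) = (19 + H)*(2*H) = 2*H*(19 + H))
n = 479 (n = 455 + 24 = 479)
(-7130 + D(114))/(n - 45129) = (-7130 + 2*114*(19 + 114))/(479 - 45129) = (-7130 + 2*114*133)/(-44650) = (-7130 + 30324)*(-1/44650) = 23194*(-1/44650) = -11597/22325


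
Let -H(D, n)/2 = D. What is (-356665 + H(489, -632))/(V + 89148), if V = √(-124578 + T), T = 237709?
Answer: -31883158164/7947252773 + 357643*√113131/7947252773 ≈ -3.9967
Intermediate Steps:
V = √113131 (V = √(-124578 + 237709) = √113131 ≈ 336.35)
H(D, n) = -2*D
(-356665 + H(489, -632))/(V + 89148) = (-356665 - 2*489)/(√113131 + 89148) = (-356665 - 978)/(89148 + √113131) = -357643/(89148 + √113131)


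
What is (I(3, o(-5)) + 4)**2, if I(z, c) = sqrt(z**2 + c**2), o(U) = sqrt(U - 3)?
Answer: 25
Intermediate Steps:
o(U) = sqrt(-3 + U)
I(z, c) = sqrt(c**2 + z**2)
(I(3, o(-5)) + 4)**2 = (sqrt((sqrt(-3 - 5))**2 + 3**2) + 4)**2 = (sqrt((sqrt(-8))**2 + 9) + 4)**2 = (sqrt((2*I*sqrt(2))**2 + 9) + 4)**2 = (sqrt(-8 + 9) + 4)**2 = (sqrt(1) + 4)**2 = (1 + 4)**2 = 5**2 = 25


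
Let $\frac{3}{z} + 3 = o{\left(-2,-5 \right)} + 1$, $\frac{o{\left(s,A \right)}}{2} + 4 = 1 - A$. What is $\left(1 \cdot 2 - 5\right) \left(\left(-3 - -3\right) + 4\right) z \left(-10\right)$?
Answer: $180$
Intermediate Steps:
$o{\left(s,A \right)} = -6 - 2 A$ ($o{\left(s,A \right)} = -8 + 2 \left(1 - A\right) = -8 - \left(-2 + 2 A\right) = -6 - 2 A$)
$z = \frac{3}{2}$ ($z = \frac{3}{-3 + \left(\left(-6 - -10\right) + 1\right)} = \frac{3}{-3 + \left(\left(-6 + 10\right) + 1\right)} = \frac{3}{-3 + \left(4 + 1\right)} = \frac{3}{-3 + 5} = \frac{3}{2} \approx 1.5$)
$\left(1 \cdot 2 - 5\right) \left(\left(-3 - -3\right) + 4\right) z \left(-10\right) = \left(1 \cdot 2 - 5\right) \left(\left(-3 - -3\right) + 4\right) \frac{3}{2} \left(-10\right) = \left(2 - 5\right) \left(\left(-3 + 3\right) + 4\right) \frac{3}{2} \left(-10\right) = - 3 \left(0 + 4\right) \frac{3}{2} \left(-10\right) = - 3 \cdot 4 \cdot \frac{3}{2} \left(-10\right) = \left(-3\right) 6 \left(-10\right) = \left(-18\right) \left(-10\right) = 180$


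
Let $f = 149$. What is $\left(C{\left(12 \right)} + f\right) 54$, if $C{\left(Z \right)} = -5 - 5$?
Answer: $7506$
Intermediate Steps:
$C{\left(Z \right)} = -10$
$\left(C{\left(12 \right)} + f\right) 54 = \left(-10 + 149\right) 54 = 139 \cdot 54 = 7506$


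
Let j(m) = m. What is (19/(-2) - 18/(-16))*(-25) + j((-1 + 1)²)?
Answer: 1675/8 ≈ 209.38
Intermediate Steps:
(19/(-2) - 18/(-16))*(-25) + j((-1 + 1)²) = (19/(-2) - 18/(-16))*(-25) + (-1 + 1)² = (19*(-½) - 18*(-1/16))*(-25) + 0² = (-19/2 + 9/8)*(-25) + 0 = -67/8*(-25) + 0 = 1675/8 + 0 = 1675/8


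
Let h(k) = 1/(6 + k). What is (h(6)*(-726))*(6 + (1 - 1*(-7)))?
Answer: -847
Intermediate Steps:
(h(6)*(-726))*(6 + (1 - 1*(-7))) = (-726/(6 + 6))*(6 + (1 - 1*(-7))) = (-726/12)*(6 + (1 + 7)) = ((1/12)*(-726))*(6 + 8) = -121/2*14 = -847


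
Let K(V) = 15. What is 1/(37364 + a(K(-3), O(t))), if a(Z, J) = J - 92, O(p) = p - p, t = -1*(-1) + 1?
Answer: 1/37272 ≈ 2.6830e-5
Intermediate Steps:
t = 2 (t = 1 + 1 = 2)
O(p) = 0
a(Z, J) = -92 + J
1/(37364 + a(K(-3), O(t))) = 1/(37364 + (-92 + 0)) = 1/(37364 - 92) = 1/37272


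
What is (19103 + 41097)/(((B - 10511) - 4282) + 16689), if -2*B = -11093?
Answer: 24080/2977 ≈ 8.0887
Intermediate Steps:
B = 11093/2 (B = -1/2*(-11093) = 11093/2 ≈ 5546.5)
(19103 + 41097)/(((B - 10511) - 4282) + 16689) = (19103 + 41097)/(((11093/2 - 10511) - 4282) + 16689) = 60200/((-9929/2 - 4282) + 16689) = 60200/(-18493/2 + 16689) = 60200/(14885/2) = 60200*(2/14885) = 24080/2977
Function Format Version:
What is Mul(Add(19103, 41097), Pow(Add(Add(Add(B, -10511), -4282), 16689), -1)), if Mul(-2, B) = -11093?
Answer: Rational(24080, 2977) ≈ 8.0887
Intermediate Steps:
B = Rational(11093, 2) (B = Mul(Rational(-1, 2), -11093) = Rational(11093, 2) ≈ 5546.5)
Mul(Add(19103, 41097), Pow(Add(Add(Add(B, -10511), -4282), 16689), -1)) = Mul(Add(19103, 41097), Pow(Add(Add(Add(Rational(11093, 2), -10511), -4282), 16689), -1)) = Mul(60200, Pow(Add(Add(Rational(-9929, 2), -4282), 16689), -1)) = Mul(60200, Pow(Add(Rational(-18493, 2), 16689), -1)) = Mul(60200, Pow(Rational(14885, 2), -1)) = Mul(60200, Rational(2, 14885)) = Rational(24080, 2977)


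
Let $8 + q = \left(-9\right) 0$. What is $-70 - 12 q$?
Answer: $26$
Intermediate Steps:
$q = -8$ ($q = -8 - 0 = -8 + 0 = -8$)
$-70 - 12 q = -70 - -96 = -70 + 96 = 26$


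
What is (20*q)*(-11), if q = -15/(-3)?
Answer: -1100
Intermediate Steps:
q = 5 (q = -15*(-⅓) = 5)
(20*q)*(-11) = (20*5)*(-11) = 100*(-11) = -1100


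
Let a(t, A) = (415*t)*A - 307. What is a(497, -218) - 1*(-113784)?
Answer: -44850113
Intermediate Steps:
a(t, A) = -307 + 415*A*t (a(t, A) = 415*A*t - 307 = -307 + 415*A*t)
a(497, -218) - 1*(-113784) = (-307 + 415*(-218)*497) - 1*(-113784) = (-307 - 44963590) + 113784 = -44963897 + 113784 = -44850113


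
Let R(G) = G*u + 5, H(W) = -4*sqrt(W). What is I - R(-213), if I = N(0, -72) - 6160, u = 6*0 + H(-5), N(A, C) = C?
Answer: -6237 - 852*I*sqrt(5) ≈ -6237.0 - 1905.1*I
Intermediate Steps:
u = -4*I*sqrt(5) (u = 6*0 - 4*I*sqrt(5) = 0 - 4*I*sqrt(5) = -4*I*sqrt(5) ≈ -8.9443*I)
I = -6232 (I = -72 - 6160 = -6232)
R(G) = 5 - 4*I*G*sqrt(5) (R(G) = G*(-4*I*sqrt(5)) + 5 = -4*I*G*sqrt(5) + 5 = 5 - 4*I*G*sqrt(5))
I - R(-213) = -6232 - (5 - 4*I*(-213)*sqrt(5)) = -6232 - (5 + 852*I*sqrt(5)) = -6232 + (-5 - 852*I*sqrt(5)) = -6237 - 852*I*sqrt(5)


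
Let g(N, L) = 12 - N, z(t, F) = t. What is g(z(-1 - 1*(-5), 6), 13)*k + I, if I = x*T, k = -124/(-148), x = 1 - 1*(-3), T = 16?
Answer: 2616/37 ≈ 70.703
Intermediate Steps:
x = 4 (x = 1 + 3 = 4)
k = 31/37 (k = -124*(-1/148) = 31/37 ≈ 0.83784)
I = 64 (I = 4*16 = 64)
g(z(-1 - 1*(-5), 6), 13)*k + I = (12 - (-1 - 1*(-5)))*(31/37) + 64 = (12 - (-1 + 5))*(31/37) + 64 = (12 - 1*4)*(31/37) + 64 = (12 - 4)*(31/37) + 64 = 8*(31/37) + 64 = 248/37 + 64 = 2616/37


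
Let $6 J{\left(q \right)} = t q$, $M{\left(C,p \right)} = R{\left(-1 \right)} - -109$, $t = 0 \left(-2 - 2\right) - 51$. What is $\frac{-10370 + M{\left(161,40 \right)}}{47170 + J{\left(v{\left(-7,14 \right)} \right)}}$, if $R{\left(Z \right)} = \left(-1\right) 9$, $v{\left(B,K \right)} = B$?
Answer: $- \frac{20540}{94459} \approx -0.21745$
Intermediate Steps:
$R{\left(Z \right)} = -9$
$t = -51$ ($t = 0 \left(-4\right) - 51 = 0 - 51 = -51$)
$M{\left(C,p \right)} = 100$ ($M{\left(C,p \right)} = -9 - -109 = -9 + 109 = 100$)
$J{\left(q \right)} = - \frac{17 q}{2}$ ($J{\left(q \right)} = \frac{\left(-51\right) q}{6} = - \frac{17 q}{2}$)
$\frac{-10370 + M{\left(161,40 \right)}}{47170 + J{\left(v{\left(-7,14 \right)} \right)}} = \frac{-10370 + 100}{47170 - - \frac{119}{2}} = - \frac{10270}{47170 + \frac{119}{2}} = - \frac{10270}{\frac{94459}{2}} = \left(-10270\right) \frac{2}{94459} = - \frac{20540}{94459}$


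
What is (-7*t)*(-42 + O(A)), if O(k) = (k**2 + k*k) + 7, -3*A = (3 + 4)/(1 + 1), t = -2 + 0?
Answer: -4067/9 ≈ -451.89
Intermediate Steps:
t = -2
A = -7/6 (A = -(3 + 4)/(3*(1 + 1)) = -7/(3*2) = -1/3*7/2 = -7/6 ≈ -1.1667)
O(k) = 7 + 2*k**2 (O(k) = (k**2 + k**2) + 7 = 2*k**2 + 7 = 7 + 2*k**2)
(-7*t)*(-42 + O(A)) = (-7*(-2))*(-42 + (7 + 2*(-7/6)**2)) = 14*(-42 + (7 + 2*(49/36))) = 14*(-42 + (7 + 49/18)) = 14*(-42 + 175/18) = 14*(-581/18) = -4067/9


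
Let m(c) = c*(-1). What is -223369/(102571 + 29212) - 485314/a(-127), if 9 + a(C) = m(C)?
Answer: -31991246202/7775197 ≈ -4114.5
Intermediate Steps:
m(c) = -c
a(C) = -9 - C
-223369/(102571 + 29212) - 485314/a(-127) = -223369/(102571 + 29212) - 485314/(-9 - 1*(-127)) = -223369/131783 - 485314/(-9 + 127) = -223369*1/131783 - 485314/118 = -223369/131783 - 485314*1/118 = -223369/131783 - 242657/59 = -31991246202/7775197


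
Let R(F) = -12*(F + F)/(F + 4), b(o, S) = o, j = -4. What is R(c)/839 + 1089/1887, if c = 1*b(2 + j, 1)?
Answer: 319653/527731 ≈ 0.60571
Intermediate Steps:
c = -2 (c = 1*(2 - 4) = 1*(-2) = -2)
R(F) = -24*F/(4 + F) (R(F) = -12*2*F/(4 + F) = -24*F/(4 + F))
R(c)/839 + 1089/1887 = -24*(-2)/(4 - 2)/839 + 1089/1887 = -24*(-2)/2*(1/839) + 1089*(1/1887) = -24*(-2)*½*(1/839) + 363/629 = 24*(1/839) + 363/629 = 24/839 + 363/629 = 319653/527731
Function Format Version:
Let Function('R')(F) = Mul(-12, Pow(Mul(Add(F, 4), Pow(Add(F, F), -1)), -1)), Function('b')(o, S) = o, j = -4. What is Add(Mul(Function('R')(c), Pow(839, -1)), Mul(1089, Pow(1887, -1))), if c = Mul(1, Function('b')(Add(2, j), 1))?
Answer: Rational(319653, 527731) ≈ 0.60571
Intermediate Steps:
c = -2 (c = Mul(1, Add(2, -4)) = Mul(1, -2) = -2)
Function('R')(F) = Mul(-24, F, Pow(Add(4, F), -1)) (Function('R')(F) = Mul(-12, Pow(Mul(Add(4, F), Pow(Mul(2, F), -1)), -1)) = Mul(-12, Pow(Mul(Add(4, F), Mul(Rational(1, 2), Pow(F, -1))), -1)) = Mul(-12, Pow(Mul(Rational(1, 2), Pow(F, -1), Add(4, F)), -1)) = Mul(-12, Mul(2, F, Pow(Add(4, F), -1))) = Mul(-24, F, Pow(Add(4, F), -1)))
Add(Mul(Function('R')(c), Pow(839, -1)), Mul(1089, Pow(1887, -1))) = Add(Mul(Mul(-24, -2, Pow(Add(4, -2), -1)), Pow(839, -1)), Mul(1089, Pow(1887, -1))) = Add(Mul(Mul(-24, -2, Pow(2, -1)), Rational(1, 839)), Mul(1089, Rational(1, 1887))) = Add(Mul(Mul(-24, -2, Rational(1, 2)), Rational(1, 839)), Rational(363, 629)) = Add(Mul(24, Rational(1, 839)), Rational(363, 629)) = Add(Rational(24, 839), Rational(363, 629)) = Rational(319653, 527731)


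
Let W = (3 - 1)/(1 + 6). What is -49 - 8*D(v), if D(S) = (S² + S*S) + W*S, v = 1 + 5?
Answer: -4471/7 ≈ -638.71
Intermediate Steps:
W = 2/7 ≈ 0.28571
v = 6
D(S) = 2*S² + 2*S/7 (D(S) = (S² + S*S) + 2*S/7 = (S² + S²) + 2*S/7 = 2*S² + 2*S/7)
-49 - 8*D(v) = -49 - 16*6*(1 + 7*6)/7 = -49 - 16*6*(1 + 42)/7 = -49 - 16*6*43/7 = -49 - 8*516/7 = -49 - 4128/7 = -4471/7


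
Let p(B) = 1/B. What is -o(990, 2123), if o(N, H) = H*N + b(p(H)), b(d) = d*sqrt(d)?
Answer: -2101770 - sqrt(2123)/4507129 ≈ -2.1018e+6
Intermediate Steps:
b(d) = d**(3/2)
o(N, H) = (1/H)**(3/2) + H*N (o(N, H) = H*N + (1/H)**(3/2) = (1/H)**(3/2) + H*N)
-o(990, 2123) = -((1/2123)**(3/2) + 2123*990) = -((1/2123)**(3/2) + 2101770) = -(sqrt(2123)/4507129 + 2101770) = -(2101770 + sqrt(2123)/4507129) = -2101770 - sqrt(2123)/4507129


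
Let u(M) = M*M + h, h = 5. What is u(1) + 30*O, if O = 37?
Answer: 1116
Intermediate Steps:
u(M) = 5 + M² (u(M) = M*M + 5 = M² + 5 = 5 + M²)
u(1) + 30*O = (5 + 1²) + 30*37 = (5 + 1) + 1110 = 6 + 1110 = 1116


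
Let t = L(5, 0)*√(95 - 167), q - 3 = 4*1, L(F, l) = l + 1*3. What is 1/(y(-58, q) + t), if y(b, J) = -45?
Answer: -5/297 - 2*I*√2/297 ≈ -0.016835 - 0.0095233*I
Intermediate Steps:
L(F, l) = 3 + l (L(F, l) = l + 3 = 3 + l)
q = 7 (q = 3 + 4*1 = 3 + 4 = 7)
t = 18*I*√2 (t = (3 + 0)*√(95 - 167) = 3*√(-72) = 3*(6*I*√2) = 18*I*√2 ≈ 25.456*I)
1/(y(-58, q) + t) = 1/(-45 + 18*I*√2)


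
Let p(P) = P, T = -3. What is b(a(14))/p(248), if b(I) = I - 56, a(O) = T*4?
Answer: -17/62 ≈ -0.27419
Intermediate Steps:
a(O) = -12 (a(O) = -3*4 = -12)
b(I) = -56 + I
b(a(14))/p(248) = (-56 - 12)/248 = -68*1/248 = -17/62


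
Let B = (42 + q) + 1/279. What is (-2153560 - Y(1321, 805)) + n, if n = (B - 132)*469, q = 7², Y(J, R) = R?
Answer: -606432257/279 ≈ -2.1736e+6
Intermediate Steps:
q = 49
B = 25390/279 (B = (42 + 49) + 1/279 = 91 + 1/279 = 25390/279 ≈ 91.004)
n = -5364422/279 (n = (25390/279 - 132)*469 = -11438/279*469 = -5364422/279 ≈ -19227.)
(-2153560 - Y(1321, 805)) + n = (-2153560 - 1*805) - 5364422/279 = (-2153560 - 805) - 5364422/279 = -2154365 - 5364422/279 = -606432257/279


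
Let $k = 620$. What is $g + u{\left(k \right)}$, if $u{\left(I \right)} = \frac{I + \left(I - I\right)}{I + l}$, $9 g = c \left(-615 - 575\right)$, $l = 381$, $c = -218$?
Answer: $\frac{259685000}{9009} \approx 28825.0$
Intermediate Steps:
$g = \frac{259420}{9}$ ($g = \frac{\left(-218\right) \left(-615 - 575\right)}{9} = \frac{\left(-218\right) \left(-1190\right)}{9} = \frac{1}{9} \cdot 259420 = \frac{259420}{9} \approx 28824.0$)
$u{\left(I \right)} = \frac{I}{381 + I}$ ($u{\left(I \right)} = \frac{I + \left(I - I\right)}{I + 381} = \frac{I + 0}{381 + I} = \frac{I}{381 + I}$)
$g + u{\left(k \right)} = \frac{259420}{9} + \frac{620}{381 + 620} = \frac{259420}{9} + \frac{620}{1001} = \frac{259685000}{9009}$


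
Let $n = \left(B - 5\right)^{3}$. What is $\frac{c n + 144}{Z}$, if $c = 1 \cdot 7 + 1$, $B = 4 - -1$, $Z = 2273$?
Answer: $\frac{144}{2273} \approx 0.063352$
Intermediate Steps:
$B = 5$ ($B = 4 + 1 = 5$)
$n = 0$ ($n = \left(5 - 5\right)^{3} = 0^{3} = 0$)
$c = 8$ ($c = 7 + 1 = 8$)
$\frac{c n + 144}{Z} = \frac{8 \cdot 0 + 144}{2273} = \left(0 + 144\right) \frac{1}{2273} = 144 \cdot \frac{1}{2273} = \frac{144}{2273}$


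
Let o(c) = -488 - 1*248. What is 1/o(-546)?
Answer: -1/736 ≈ -0.0013587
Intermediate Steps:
o(c) = -736 (o(c) = -488 - 248 = -736)
1/o(-546) = 1/(-736) = -1/736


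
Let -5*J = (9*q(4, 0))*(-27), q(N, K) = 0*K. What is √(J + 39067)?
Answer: √39067 ≈ 197.65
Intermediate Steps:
q(N, K) = 0
J = 0 (J = -9*0*(-27)/5 = -0*(-27) = -⅕*0 = 0)
√(J + 39067) = √(0 + 39067) = √39067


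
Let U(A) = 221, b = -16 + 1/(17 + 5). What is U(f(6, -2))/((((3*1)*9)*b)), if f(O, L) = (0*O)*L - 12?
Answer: -374/729 ≈ -0.51303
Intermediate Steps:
b = -351/22 (b = -16 + 1/22 = -351/22 ≈ -15.955)
f(O, L) = -12 (f(O, L) = 0*L - 12 = 0 - 12 = -12)
U(f(6, -2))/((((3*1)*9)*b)) = 221/((((3*1)*9)*(-351/22))) = 221/(((3*9)*(-351/22))) = 221/((27*(-351/22))) = 221/(-9477/22) = 221*(-22/9477) = -374/729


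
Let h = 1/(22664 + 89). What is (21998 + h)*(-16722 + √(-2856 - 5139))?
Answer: -8369703717390/22753 + 500520495*I*√7995/22753 ≈ -3.6785e+8 + 1.9669e+6*I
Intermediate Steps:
h = 1/22753 ≈ 4.3950e-5
(21998 + h)*(-16722 + √(-2856 - 5139)) = (21998 + 1/22753)*(-16722 + √(-2856 - 5139)) = 500520495*(-16722 + √(-7995))/22753 = 500520495*(-16722 + I*√7995)/22753 = -8369703717390/22753 + 500520495*I*√7995/22753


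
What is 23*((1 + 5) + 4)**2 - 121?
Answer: 2179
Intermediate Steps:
23*((1 + 5) + 4)**2 - 121 = 23*(6 + 4)**2 - 121 = 23*10**2 - 121 = 23*100 - 121 = 2300 - 121 = 2179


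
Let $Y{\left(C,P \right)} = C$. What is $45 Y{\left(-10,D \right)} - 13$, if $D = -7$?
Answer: $-463$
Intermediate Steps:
$45 Y{\left(-10,D \right)} - 13 = 45 \left(-10\right) - 13 = -450 - 13 = -463$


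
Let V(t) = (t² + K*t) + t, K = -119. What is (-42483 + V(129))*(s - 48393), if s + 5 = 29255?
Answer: 786088152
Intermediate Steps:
s = 29250 (s = -5 + 29255 = 29250)
V(t) = t² - 118*t (V(t) = (t² - 119*t) + t = t² - 118*t)
(-42483 + V(129))*(s - 48393) = (-42483 + 129*(-118 + 129))*(29250 - 48393) = (-42483 + 129*11)*(-19143) = (-42483 + 1419)*(-19143) = -41064*(-19143) = 786088152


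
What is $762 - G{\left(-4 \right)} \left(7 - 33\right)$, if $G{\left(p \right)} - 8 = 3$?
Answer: $1048$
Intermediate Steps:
$G{\left(p \right)} = 11$ ($G{\left(p \right)} = 8 + 3 = 11$)
$762 - G{\left(-4 \right)} \left(7 - 33\right) = 762 - 11 \left(7 - 33\right) = 762 - 11 \left(-26\right) = 762 - -286 = 762 + 286 = 1048$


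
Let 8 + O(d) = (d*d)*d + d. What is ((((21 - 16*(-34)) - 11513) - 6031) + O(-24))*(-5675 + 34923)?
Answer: -901862080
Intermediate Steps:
O(d) = -8 + d + d³ (O(d) = -8 + ((d*d)*d + d) = -8 + (d²*d + d) = -8 + (d³ + d) = -8 + (d + d³) = -8 + d + d³)
((((21 - 16*(-34)) - 11513) - 6031) + O(-24))*(-5675 + 34923) = ((((21 - 16*(-34)) - 11513) - 6031) + (-8 - 24 + (-24)³))*(-5675 + 34923) = ((((21 + 544) - 11513) - 6031) + (-8 - 24 - 13824))*29248 = (((565 - 11513) - 6031) - 13856)*29248 = ((-10948 - 6031) - 13856)*29248 = (-16979 - 13856)*29248 = -30835*29248 = -901862080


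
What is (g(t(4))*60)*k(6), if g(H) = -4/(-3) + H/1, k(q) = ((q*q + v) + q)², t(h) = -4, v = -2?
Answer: -256000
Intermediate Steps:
k(q) = (-2 + q + q²)² (k(q) = ((q*q - 2) + q)² = ((q² - 2) + q)² = ((-2 + q²) + q)² = (-2 + q + q²)²)
g(H) = 4/3 + H (g(H) = -4*(-⅓) + H*1 = 4/3 + H)
(g(t(4))*60)*k(6) = ((4/3 - 4)*60)*(-2 + 6 + 6²)² = (-8/3*60)*(-2 + 6 + 36)² = -160*40² = -160*1600 = -256000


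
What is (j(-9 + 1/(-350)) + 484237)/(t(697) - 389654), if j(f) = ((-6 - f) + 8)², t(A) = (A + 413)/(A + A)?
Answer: -41355702302597/33269564667500 ≈ -1.2430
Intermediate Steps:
t(A) = (413 + A)/(2*A) (t(A) = (413 + A)/((2*A)) = (413 + A)*(1/(2*A)) = (413 + A)/(2*A))
j(f) = (2 - f)²
(j(-9 + 1/(-350)) + 484237)/(t(697) - 389654) = ((-2 + (-9 + 1/(-350)))² + 484237)/((½)*(413 + 697)/697 - 389654) = ((-2 + (-9 - 1/350))² + 484237)/((½)*(1/697)*1110 - 389654) = ((-2 - 3151/350)² + 484237)/(555/697 - 389654) = ((-3851/350)² + 484237)/(-271588283/697) = (14830201/122500 + 484237)*(-697/271588283) = (59333862701/122500)*(-697/271588283) = -41355702302597/33269564667500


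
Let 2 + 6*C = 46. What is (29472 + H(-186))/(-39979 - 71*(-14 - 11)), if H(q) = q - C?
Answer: -21959/28653 ≈ -0.76638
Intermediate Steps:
C = 22/3 (C = -1/3 + (1/6)*46 = -1/3 + 23/3 = 22/3 ≈ 7.3333)
H(q) = -22/3 + q (H(q) = q - 1*22/3 = q - 22/3 = -22/3 + q)
(29472 + H(-186))/(-39979 - 71*(-14 - 11)) = (29472 + (-22/3 - 186))/(-39979 - 71*(-14 - 11)) = (29472 - 580/3)/(-39979 - 71*(-25)) = 87836/(3*(-39979 + 1775)) = (87836/3)/(-38204) = (87836/3)*(-1/38204) = -21959/28653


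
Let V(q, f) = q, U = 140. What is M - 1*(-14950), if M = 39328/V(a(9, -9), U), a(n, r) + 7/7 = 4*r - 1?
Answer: 264386/19 ≈ 13915.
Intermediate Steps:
a(n, r) = -2 + 4*r (a(n, r) = -1 + (4*r - 1) = -1 + (-1 + 4*r) = -2 + 4*r)
M = -19664/19 (M = 39328/(-2 + 4*(-9)) = 39328/(-2 - 36) = 39328/(-38) = 39328*(-1/38) = -19664/19 ≈ -1034.9)
M - 1*(-14950) = -19664/19 - 1*(-14950) = -19664/19 + 14950 = 264386/19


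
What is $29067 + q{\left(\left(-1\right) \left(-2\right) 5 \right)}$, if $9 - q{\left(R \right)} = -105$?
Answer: $29181$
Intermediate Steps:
$q{\left(R \right)} = 114$ ($q{\left(R \right)} = 9 - -105 = 9 + 105 = 114$)
$29067 + q{\left(\left(-1\right) \left(-2\right) 5 \right)} = 29067 + 114 = 29181$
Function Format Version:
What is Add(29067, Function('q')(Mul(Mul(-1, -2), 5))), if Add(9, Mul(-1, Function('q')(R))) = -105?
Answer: 29181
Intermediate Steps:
Function('q')(R) = 114 (Function('q')(R) = Add(9, Mul(-1, -105)) = Add(9, 105) = 114)
Add(29067, Function('q')(Mul(Mul(-1, -2), 5))) = Add(29067, 114) = 29181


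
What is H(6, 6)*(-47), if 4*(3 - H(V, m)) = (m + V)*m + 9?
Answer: 3243/4 ≈ 810.75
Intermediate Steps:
H(V, m) = ¾ - m*(V + m)/4 (H(V, m) = 3 - ((m + V)*m + 9)/4 = 3 - ((V + m)*m + 9)/4 = 3 - (m*(V + m) + 9)/4 = 3 - (9 + m*(V + m))/4 = 3 + (-9/4 - m*(V + m)/4) = ¾ - m*(V + m)/4)
H(6, 6)*(-47) = (¾ - ¼*6² - ¼*6*6)*(-47) = (¾ - ¼*36 - 9)*(-47) = (¾ - 9 - 9)*(-47) = -69/4*(-47) = 3243/4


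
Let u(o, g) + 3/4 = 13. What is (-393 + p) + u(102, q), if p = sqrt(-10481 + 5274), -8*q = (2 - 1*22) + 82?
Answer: -1523/4 + I*sqrt(5207) ≈ -380.75 + 72.16*I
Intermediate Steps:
q = -31/4 (q = -((2 - 1*22) + 82)/8 = -((2 - 22) + 82)/8 = -(-20 + 82)/8 = -1/8*62 = -31/4 ≈ -7.7500)
u(o, g) = 49/4 (u(o, g) = -3/4 + 13 = 49/4)
p = I*sqrt(5207) (p = sqrt(-5207) = I*sqrt(5207) ≈ 72.16*I)
(-393 + p) + u(102, q) = (-393 + I*sqrt(5207)) + 49/4 = -1523/4 + I*sqrt(5207)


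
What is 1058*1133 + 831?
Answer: 1199545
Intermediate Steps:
1058*1133 + 831 = 1198714 + 831 = 1199545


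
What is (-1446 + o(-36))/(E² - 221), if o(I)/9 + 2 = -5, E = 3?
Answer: 1509/212 ≈ 7.1179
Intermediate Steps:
o(I) = -63 (o(I) = -18 + 9*(-5) = -18 - 45 = -63)
(-1446 + o(-36))/(E² - 221) = (-1446 - 63)/(3² - 221) = -1509/(9 - 221) = -1509/(-212) = -1509*(-1/212) = 1509/212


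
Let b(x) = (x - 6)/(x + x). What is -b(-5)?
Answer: -11/10 ≈ -1.1000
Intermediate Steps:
b(x) = (-6 + x)/(2*x) (b(x) = (-6 + x)/((2*x)) = (-6 + x)*(1/(2*x)) = (-6 + x)/(2*x))
-b(-5) = -(-6 - 5)/(2*(-5)) = -(-1)*(-11)/(2*5) = -1*11/10 = -11/10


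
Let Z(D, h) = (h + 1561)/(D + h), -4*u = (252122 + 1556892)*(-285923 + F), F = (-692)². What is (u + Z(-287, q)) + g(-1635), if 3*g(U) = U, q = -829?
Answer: -16230033214583/186 ≈ -8.7258e+10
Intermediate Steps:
F = 478864
g(U) = U/3
u = -174516485087/2 (u = -(252122 + 1556892)*(-285923 + 478864)/4 = -904507*192941/2 = -¼*349032970174 = -174516485087/2 ≈ -8.7258e+10)
Z(D, h) = (1561 + h)/(D + h)
(u + Z(-287, q)) + g(-1635) = (-174516485087/2 + (1561 - 829)/(-287 - 829)) + (⅓)*(-1635) = (-174516485087/2 + 732/(-1116)) - 545 = (-174516485087/2 - 1/1116*732) - 545 = (-174516485087/2 - 61/93) - 545 = -16230033113213/186 - 545 = -16230033214583/186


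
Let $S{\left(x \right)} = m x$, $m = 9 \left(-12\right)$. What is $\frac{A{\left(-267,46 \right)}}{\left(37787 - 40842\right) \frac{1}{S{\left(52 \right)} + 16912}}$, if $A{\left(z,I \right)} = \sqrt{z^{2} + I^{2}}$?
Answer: $- \frac{11296 \sqrt{73405}}{3055} \approx -1001.8$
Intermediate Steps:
$A{\left(z,I \right)} = \sqrt{I^{2} + z^{2}}$
$m = -108$
$S{\left(x \right)} = - 108 x$
$\frac{A{\left(-267,46 \right)}}{\left(37787 - 40842\right) \frac{1}{S{\left(52 \right)} + 16912}} = \frac{\sqrt{46^{2} + \left(-267\right)^{2}}}{\left(37787 - 40842\right) \frac{1}{\left(-108\right) 52 + 16912}} = \frac{\sqrt{2116 + 71289}}{\left(-3055\right) \frac{1}{-5616 + 16912}} = \frac{\sqrt{73405}}{\left(-3055\right) \frac{1}{11296}} = \frac{\sqrt{73405}}{- \frac{3055}{11296}} = \sqrt{73405} \left(- \frac{11296}{3055}\right) = - \frac{11296 \sqrt{73405}}{3055}$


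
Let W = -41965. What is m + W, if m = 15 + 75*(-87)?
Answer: -48475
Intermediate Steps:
m = -6510 (m = 15 - 6525 = -6510)
m + W = -6510 - 41965 = -48475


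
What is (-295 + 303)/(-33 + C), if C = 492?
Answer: 8/459 ≈ 0.017429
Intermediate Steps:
(-295 + 303)/(-33 + C) = (-295 + 303)/(-33 + 492) = 8/459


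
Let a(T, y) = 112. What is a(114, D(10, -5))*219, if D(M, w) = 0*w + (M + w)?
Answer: 24528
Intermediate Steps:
D(M, w) = M + w (D(M, w) = 0 + (M + w) = M + w)
a(114, D(10, -5))*219 = 112*219 = 24528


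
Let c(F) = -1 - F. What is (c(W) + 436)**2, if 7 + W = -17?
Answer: 210681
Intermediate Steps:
W = -24 (W = -7 - 17 = -24)
(c(W) + 436)**2 = ((-1 - 1*(-24)) + 436)**2 = ((-1 + 24) + 436)**2 = (23 + 436)**2 = 459**2 = 210681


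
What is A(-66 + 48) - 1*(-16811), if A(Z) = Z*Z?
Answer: 17135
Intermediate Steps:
A(Z) = Z**2
A(-66 + 48) - 1*(-16811) = (-66 + 48)**2 - 1*(-16811) = (-18)**2 + 16811 = 324 + 16811 = 17135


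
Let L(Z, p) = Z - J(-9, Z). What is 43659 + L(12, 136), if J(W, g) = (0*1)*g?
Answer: 43671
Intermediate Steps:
J(W, g) = 0 (J(W, g) = 0*g = 0)
L(Z, p) = Z (L(Z, p) = Z - 1*0 = Z + 0 = Z)
43659 + L(12, 136) = 43659 + 12 = 43671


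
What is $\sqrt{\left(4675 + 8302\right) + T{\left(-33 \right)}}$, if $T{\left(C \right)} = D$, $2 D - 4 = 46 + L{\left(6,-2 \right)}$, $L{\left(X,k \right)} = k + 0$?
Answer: $\sqrt{13001} \approx 114.02$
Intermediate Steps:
$L{\left(X,k \right)} = k$
$D = 24$ ($D = 2 + \frac{46 - 2}{2} = 2 + \frac{1}{2} \cdot 44 = 2 + 22 = 24$)
$T{\left(C \right)} = 24$
$\sqrt{\left(4675 + 8302\right) + T{\left(-33 \right)}} = \sqrt{\left(4675 + 8302\right) + 24} = \sqrt{12977 + 24} = \sqrt{13001}$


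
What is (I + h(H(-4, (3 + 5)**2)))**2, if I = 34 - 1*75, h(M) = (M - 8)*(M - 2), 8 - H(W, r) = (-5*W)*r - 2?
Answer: 2642494080625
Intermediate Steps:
H(W, r) = 10 + 5*W*r (H(W, r) = 8 - ((-5*W)*r - 2) = 8 - (-5*W*r - 2) = 8 - (-2 - 5*W*r) = 8 + (2 + 5*W*r) = 10 + 5*W*r)
h(M) = (-8 + M)*(-2 + M)
I = -41 (I = 34 - 75 = -41)
(I + h(H(-4, (3 + 5)**2)))**2 = (-41 + (16 + (10 + 5*(-4)*(3 + 5)**2)**2 - 10*(10 + 5*(-4)*(3 + 5)**2)))**2 = (-41 + (16 + (10 + 5*(-4)*8**2)**2 - 10*(10 + 5*(-4)*8**2)))**2 = (-41 + (16 + (10 + 5*(-4)*64)**2 - 10*(10 + 5*(-4)*64)))**2 = (-41 + (16 + (10 - 1280)**2 - 10*(10 - 1280)))**2 = (-41 + (16 + (-1270)**2 - 10*(-1270)))**2 = (-41 + (16 + 1612900 + 12700))**2 = (-41 + 1625616)**2 = 1625575**2 = 2642494080625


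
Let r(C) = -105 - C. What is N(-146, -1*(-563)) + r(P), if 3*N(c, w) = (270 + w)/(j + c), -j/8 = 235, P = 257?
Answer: -2201069/6078 ≈ -362.14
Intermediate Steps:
j = -1880 (j = -8*235 = -1880)
N(c, w) = (270 + w)/(3*(-1880 + c)) (N(c, w) = ((270 + w)/(-1880 + c))/3 = (270 + w)/(3*(-1880 + c)))
N(-146, -1*(-563)) + r(P) = (270 - 1*(-563))/(3*(-1880 - 146)) + (-105 - 1*257) = (⅓)*(270 + 563)/(-2026) + (-105 - 257) = (⅓)*(-1/2026)*833 - 362 = -833/6078 - 362 = -2201069/6078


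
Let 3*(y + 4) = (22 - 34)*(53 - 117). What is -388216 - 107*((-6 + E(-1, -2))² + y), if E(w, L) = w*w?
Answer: -417855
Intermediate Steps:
E(w, L) = w²
y = 252 (y = -4 + ((22 - 34)*(53 - 117))/3 = -4 + (-12*(-64))/3 = -4 + (⅓)*768 = -4 + 256 = 252)
-388216 - 107*((-6 + E(-1, -2))² + y) = -388216 - 107*((-6 + (-1)²)² + 252) = -388216 - 107*((-6 + 1)² + 252) = -388216 - 107*((-5)² + 252) = -388216 - 107*(25 + 252) = -388216 - 107*277 = -388216 - 1*29639 = -388216 - 29639 = -417855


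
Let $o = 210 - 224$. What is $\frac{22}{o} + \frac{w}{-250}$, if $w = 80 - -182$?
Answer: $- \frac{2292}{875} \approx -2.6194$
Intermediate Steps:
$w = 262$ ($w = 80 + 182 = 262$)
$o = -14$
$\frac{22}{o} + \frac{w}{-250} = \frac{22}{-14} + \frac{262}{-250} = 22 \left(- \frac{1}{14}\right) + 262 \left(- \frac{1}{250}\right) = - \frac{11}{7} - \frac{131}{125} = - \frac{2292}{875}$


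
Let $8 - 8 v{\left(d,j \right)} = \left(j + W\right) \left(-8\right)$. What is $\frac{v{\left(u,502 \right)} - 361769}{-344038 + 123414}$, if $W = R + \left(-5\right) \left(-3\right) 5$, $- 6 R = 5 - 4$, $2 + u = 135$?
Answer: $\frac{2167147}{1323744} \approx 1.6371$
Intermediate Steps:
$u = 133$ ($u = -2 + 135 = 133$)
$R = - \frac{1}{6}$ ($R = - \frac{5 - 4}{6} = \left(- \frac{1}{6}\right) 1 = - \frac{1}{6} \approx -0.16667$)
$W = \frac{449}{6}$ ($W = - \frac{1}{6} + \left(-5\right) \left(-3\right) 5 = - \frac{1}{6} + 15 \cdot 5 = - \frac{1}{6} + 75 = \frac{449}{6} \approx 74.833$)
$v{\left(d,j \right)} = \frac{455}{6} + j$ ($v{\left(d,j \right)} = 1 - \frac{\left(j + \frac{449}{6}\right) \left(-8\right)}{8} = 1 - \frac{\left(\frac{449}{6} + j\right) \left(-8\right)}{8} = 1 - \frac{- \frac{1796}{3} - 8 j}{8} = 1 + \left(\frac{449}{6} + j\right) = \frac{455}{6} + j$)
$\frac{v{\left(u,502 \right)} - 361769}{-344038 + 123414} = \frac{\left(\frac{455}{6} + 502\right) - 361769}{-344038 + 123414} = \frac{\frac{3467}{6} - 361769}{-220624} = \left(- \frac{2167147}{6}\right) \left(- \frac{1}{220624}\right) = \frac{2167147}{1323744}$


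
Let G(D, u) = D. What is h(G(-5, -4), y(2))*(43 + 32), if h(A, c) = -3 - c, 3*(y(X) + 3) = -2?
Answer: 50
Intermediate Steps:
y(X) = -11/3 (y(X) = -3 + (⅓)*(-2) = -3 - ⅔ = -11/3)
h(G(-5, -4), y(2))*(43 + 32) = (-3 - 1*(-11/3))*(43 + 32) = (-3 + 11/3)*75 = (⅔)*75 = 50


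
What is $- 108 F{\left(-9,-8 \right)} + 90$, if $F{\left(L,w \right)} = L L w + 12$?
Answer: $68778$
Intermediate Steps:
$F{\left(L,w \right)} = 12 + w L^{2}$ ($F{\left(L,w \right)} = L^{2} w + 12 = w L^{2} + 12 = 12 + w L^{2}$)
$- 108 F{\left(-9,-8 \right)} + 90 = - 108 \left(12 - 8 \left(-9\right)^{2}\right) + 90 = - 108 \left(12 - 648\right) + 90 = \left(-108\right) \left(-636\right) + 90 = 68688 + 90 = 68778$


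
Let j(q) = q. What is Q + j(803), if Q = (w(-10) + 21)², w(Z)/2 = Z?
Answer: 804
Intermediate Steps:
w(Z) = 2*Z
Q = 1 (Q = (2*(-10) + 21)² = (-20 + 21)² = 1² = 1)
Q + j(803) = 1 + 803 = 804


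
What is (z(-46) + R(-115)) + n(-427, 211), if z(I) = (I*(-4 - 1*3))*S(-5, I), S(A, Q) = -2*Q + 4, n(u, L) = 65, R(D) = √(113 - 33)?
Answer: 30977 + 4*√5 ≈ 30986.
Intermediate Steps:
R(D) = 4*√5 (R(D) = √80 = 4*√5)
S(A, Q) = 4 - 2*Q
z(I) = -7*I*(4 - 2*I) (z(I) = (I*(-4 - 1*3))*(4 - 2*I) = (I*(-4 - 3))*(4 - 2*I) = (I*(-7))*(4 - 2*I) = (-7*I)*(4 - 2*I) = -7*I*(4 - 2*I))
(z(-46) + R(-115)) + n(-427, 211) = (14*(-46)*(-2 - 46) + 4*√5) + 65 = (14*(-46)*(-48) + 4*√5) + 65 = (30912 + 4*√5) + 65 = 30977 + 4*√5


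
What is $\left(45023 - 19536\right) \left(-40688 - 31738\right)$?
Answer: $-1845921462$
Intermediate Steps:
$\left(45023 - 19536\right) \left(-40688 - 31738\right) = 25487 \left(-72426\right) = -1845921462$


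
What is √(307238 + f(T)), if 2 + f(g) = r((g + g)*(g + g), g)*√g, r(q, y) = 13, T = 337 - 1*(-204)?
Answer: √(307236 + 13*√541) ≈ 554.56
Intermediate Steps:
T = 541 (T = 337 + 204 = 541)
f(g) = -2 + 13*√g
√(307238 + f(T)) = √(307238 + (-2 + 13*√541)) = √(307236 + 13*√541)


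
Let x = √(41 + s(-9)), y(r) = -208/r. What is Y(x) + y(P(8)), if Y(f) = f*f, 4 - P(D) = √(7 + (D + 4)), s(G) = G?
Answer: 928/3 + 208*√19/3 ≈ 611.55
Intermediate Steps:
P(D) = 4 - √(11 + D) (P(D) = 4 - √(7 + (D + 4)) = 4 - √(7 + (4 + D)) = 4 - √(11 + D))
x = 4*√2 (x = √(41 - 9) = √32 = 4*√2 ≈ 5.6569)
Y(f) = f²
Y(x) + y(P(8)) = (4*√2)² - 208/(4 - √(11 + 8)) = 32 - 208/(4 - √19)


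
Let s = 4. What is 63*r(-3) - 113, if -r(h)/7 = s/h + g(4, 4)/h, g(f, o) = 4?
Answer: 1063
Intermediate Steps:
r(h) = -56/h (r(h) = -7*(4/h + 4/h) = -56/h)
63*r(-3) - 113 = 63*(-56/(-3)) - 113 = 63*(-56*(-1/3)) - 113 = 63*(56/3) - 113 = 1176 - 113 = 1063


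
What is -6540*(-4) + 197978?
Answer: 224138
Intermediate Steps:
-6540*(-4) + 197978 = -654*(-40) + 197978 = 26160 + 197978 = 224138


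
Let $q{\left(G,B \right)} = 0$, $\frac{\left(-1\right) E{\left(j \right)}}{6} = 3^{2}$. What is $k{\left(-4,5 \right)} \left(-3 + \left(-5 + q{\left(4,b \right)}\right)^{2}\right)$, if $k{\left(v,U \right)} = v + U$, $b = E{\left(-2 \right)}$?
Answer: $22$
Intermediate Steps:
$E{\left(j \right)} = -54$ ($E{\left(j \right)} = - 6 \cdot 3^{2} = \left(-6\right) 9 = -54$)
$b = -54$
$k{\left(v,U \right)} = U + v$
$k{\left(-4,5 \right)} \left(-3 + \left(-5 + q{\left(4,b \right)}\right)^{2}\right) = \left(5 - 4\right) \left(-3 + \left(-5 + 0\right)^{2}\right) = 1 \left(-3 + \left(-5\right)^{2}\right) = 1 \left(-3 + 25\right) = 1 \cdot 22 = 22$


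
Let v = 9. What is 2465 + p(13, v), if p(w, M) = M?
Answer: 2474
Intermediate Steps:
2465 + p(13, v) = 2465 + 9 = 2474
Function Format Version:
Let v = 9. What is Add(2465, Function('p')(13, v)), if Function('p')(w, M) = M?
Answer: 2474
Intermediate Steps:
Add(2465, Function('p')(13, v)) = Add(2465, 9) = 2474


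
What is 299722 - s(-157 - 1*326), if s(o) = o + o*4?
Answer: 302137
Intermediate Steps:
s(o) = 5*o (s(o) = o + 4*o = 5*o)
299722 - s(-157 - 1*326) = 299722 - 5*(-157 - 1*326) = 299722 - 5*(-157 - 326) = 299722 - 5*(-483) = 299722 - 1*(-2415) = 299722 + 2415 = 302137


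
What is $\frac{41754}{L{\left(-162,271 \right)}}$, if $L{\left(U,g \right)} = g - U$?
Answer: $\frac{41754}{433} \approx 96.43$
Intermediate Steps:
$\frac{41754}{L{\left(-162,271 \right)}} = \frac{41754}{271 - -162} = \frac{41754}{271 + 162} = \frac{41754}{433}$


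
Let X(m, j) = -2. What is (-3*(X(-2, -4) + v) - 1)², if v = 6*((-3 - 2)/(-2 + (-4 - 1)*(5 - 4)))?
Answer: 3025/49 ≈ 61.735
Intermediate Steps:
v = 30/7 (v = 6*(-5/(-2 - 5*1)) = 6*(-5/(-2 - 5)) = 6*(-5/(-7)) = 6*(-5*(-⅐)) = 6*(5/7) = 30/7 ≈ 4.2857)
(-3*(X(-2, -4) + v) - 1)² = (-3*(-2 + 30/7) - 1)² = (-3*16/7 - 1)² = (-48/7 - 1)² = (-55/7)² = 3025/49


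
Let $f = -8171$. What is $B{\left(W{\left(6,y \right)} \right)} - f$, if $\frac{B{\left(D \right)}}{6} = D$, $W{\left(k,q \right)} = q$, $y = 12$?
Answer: $8243$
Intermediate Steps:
$B{\left(D \right)} = 6 D$
$B{\left(W{\left(6,y \right)} \right)} - f = 6 \cdot 12 - -8171 = 72 + 8171 = 8243$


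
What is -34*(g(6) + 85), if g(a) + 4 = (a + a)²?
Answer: -7650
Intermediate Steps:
g(a) = -4 + 4*a² (g(a) = -4 + (a + a)² = -4 + (2*a)² = -4 + 4*a²)
-34*(g(6) + 85) = -34*((-4 + 4*6²) + 85) = -34*((-4 + 4*36) + 85) = -34*((-4 + 144) + 85) = -34*(140 + 85) = -34*225 = -7650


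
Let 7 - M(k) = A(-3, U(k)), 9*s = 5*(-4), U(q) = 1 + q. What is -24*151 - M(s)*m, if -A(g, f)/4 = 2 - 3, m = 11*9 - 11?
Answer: -3888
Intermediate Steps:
s = -20/9 (s = (5*(-4))/9 = (1/9)*(-20) = -20/9 ≈ -2.2222)
m = 88 (m = 99 - 11 = 88)
A(g, f) = 4 (A(g, f) = -4*(2 - 3) = -4*(-1) = 4)
M(k) = 3 (M(k) = 7 - 1*4 = 7 - 4 = 3)
-24*151 - M(s)*m = -24*151 - 3*88 = -3624 - 1*264 = -3624 - 264 = -3888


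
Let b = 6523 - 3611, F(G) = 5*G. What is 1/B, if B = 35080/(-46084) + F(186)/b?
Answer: -16774576/7411855 ≈ -2.2632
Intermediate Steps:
b = 2912
B = -7411855/16774576 (B = 35080/(-46084) + (5*186)/2912 = 35080*(-1/46084) + 930*(1/2912) = -8770/11521 + 465/1456 = -7411855/16774576 ≈ -0.44185)
1/B = 1/(-7411855/16774576) = -16774576/7411855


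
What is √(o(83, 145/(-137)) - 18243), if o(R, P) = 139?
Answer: 2*I*√4526 ≈ 134.55*I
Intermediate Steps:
√(o(83, 145/(-137)) - 18243) = √(139 - 18243) = √(-18104) = 2*I*√4526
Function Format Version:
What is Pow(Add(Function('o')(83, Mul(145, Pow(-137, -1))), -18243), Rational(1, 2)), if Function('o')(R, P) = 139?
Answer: Mul(2, I, Pow(4526, Rational(1, 2))) ≈ Mul(134.55, I)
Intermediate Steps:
Pow(Add(Function('o')(83, Mul(145, Pow(-137, -1))), -18243), Rational(1, 2)) = Pow(Add(139, -18243), Rational(1, 2)) = Pow(-18104, Rational(1, 2)) = Mul(2, I, Pow(4526, Rational(1, 2)))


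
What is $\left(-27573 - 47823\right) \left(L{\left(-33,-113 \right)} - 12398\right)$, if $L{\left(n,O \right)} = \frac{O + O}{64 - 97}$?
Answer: $\frac{10276675856}{11} \approx 9.3424 \cdot 10^{8}$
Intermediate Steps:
$L{\left(n,O \right)} = - \frac{2 O}{33}$ ($L{\left(n,O \right)} = \frac{2 O}{-33} = 2 O \left(- \frac{1}{33}\right) = - \frac{2 O}{33}$)
$\left(-27573 - 47823\right) \left(L{\left(-33,-113 \right)} - 12398\right) = \left(-27573 - 47823\right) \left(\left(- \frac{2}{33}\right) \left(-113\right) - 12398\right) = - 75396 \left(\frac{226}{33} - 12398\right) = \left(-75396\right) \left(- \frac{408908}{33}\right) = \frac{10276675856}{11}$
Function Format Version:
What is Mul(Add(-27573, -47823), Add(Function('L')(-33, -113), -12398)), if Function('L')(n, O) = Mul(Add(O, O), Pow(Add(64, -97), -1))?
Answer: Rational(10276675856, 11) ≈ 9.3424e+8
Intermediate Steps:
Function('L')(n, O) = Mul(Rational(-2, 33), O) (Function('L')(n, O) = Mul(Mul(2, O), Pow(-33, -1)) = Mul(Mul(2, O), Rational(-1, 33)) = Mul(Rational(-2, 33), O))
Mul(Add(-27573, -47823), Add(Function('L')(-33, -113), -12398)) = Mul(Add(-27573, -47823), Add(Mul(Rational(-2, 33), -113), -12398)) = Mul(-75396, Add(Rational(226, 33), -12398)) = Mul(-75396, Rational(-408908, 33)) = Rational(10276675856, 11)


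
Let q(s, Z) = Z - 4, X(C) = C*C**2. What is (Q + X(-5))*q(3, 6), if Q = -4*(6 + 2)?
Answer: -314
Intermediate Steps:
X(C) = C**3
q(s, Z) = -4 + Z
Q = -32 (Q = -4*8 = -32)
(Q + X(-5))*q(3, 6) = (-32 + (-5)**3)*(-4 + 6) = (-32 - 125)*2 = -157*2 = -314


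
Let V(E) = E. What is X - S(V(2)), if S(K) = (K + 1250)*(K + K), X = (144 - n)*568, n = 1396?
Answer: -716144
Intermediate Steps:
X = -711136 (X = (144 - 1*1396)*568 = (144 - 1396)*568 = -1252*568 = -711136)
S(K) = 2*K*(1250 + K) (S(K) = (1250 + K)*(2*K) = 2*K*(1250 + K))
X - S(V(2)) = -711136 - 2*2*(1250 + 2) = -711136 - 2*2*1252 = -711136 - 1*5008 = -711136 - 5008 = -716144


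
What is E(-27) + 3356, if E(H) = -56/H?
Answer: 90668/27 ≈ 3358.1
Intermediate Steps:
E(-27) + 3356 = -56/(-27) + 3356 = -56*(-1/27) + 3356 = 56/27 + 3356 = 90668/27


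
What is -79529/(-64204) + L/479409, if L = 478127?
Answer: 9832083467/4397139348 ≈ 2.2360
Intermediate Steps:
-79529/(-64204) + L/479409 = -79529/(-64204) + 478127/479409 = -79529*(-1/64204) + 478127*(1/479409) = 79529/64204 + 478127/479409 = 9832083467/4397139348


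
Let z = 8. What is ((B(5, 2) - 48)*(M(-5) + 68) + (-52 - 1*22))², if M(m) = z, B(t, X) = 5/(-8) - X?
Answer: 61512649/4 ≈ 1.5378e+7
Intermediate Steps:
B(t, X) = -5/8 - X (B(t, X) = 5*(-⅛) - X = -5/8 - X)
M(m) = 8
((B(5, 2) - 48)*(M(-5) + 68) + (-52 - 1*22))² = (((-5/8 - 1*2) - 48)*(8 + 68) + (-52 - 1*22))² = (((-5/8 - 2) - 48)*76 + (-52 - 22))² = ((-21/8 - 48)*76 - 74)² = (-405/8*76 - 74)² = (-7695/2 - 74)² = (-7843/2)² = 61512649/4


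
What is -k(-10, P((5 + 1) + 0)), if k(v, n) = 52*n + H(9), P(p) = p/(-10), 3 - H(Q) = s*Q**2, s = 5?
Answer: 2166/5 ≈ 433.20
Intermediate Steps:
H(Q) = 3 - 5*Q**2
P(p) = -p/10 (P(p) = p*(-1/10) = -p/10)
k(v, n) = -402 + 52*n (k(v, n) = 52*n + (3 - 5*9**2) = 52*n + (3 - 5*81) = 52*n + (3 - 405) = 52*n - 402 = -402 + 52*n)
-k(-10, P((5 + 1) + 0)) = -(-402 + 52*(-((5 + 1) + 0)/10)) = -(-402 + 52*(-(6 + 0)/10)) = -(-402 + 52*(-1/10*6)) = -(-402 + 52*(-3/5)) = -(-402 - 156/5) = -1*(-2166/5) = 2166/5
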